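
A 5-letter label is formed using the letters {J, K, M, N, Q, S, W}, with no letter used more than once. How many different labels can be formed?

With no repetition, fill the 5 letters in order: 7 choices, then 6, down to 3.
7 × 6 × 5 × 4 × 3 = 2520.

2520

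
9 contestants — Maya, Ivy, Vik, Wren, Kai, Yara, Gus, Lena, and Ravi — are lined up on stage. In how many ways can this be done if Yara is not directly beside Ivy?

282240

Of the 9! = 362880 arrangements, those with Yara and Ivy adjacent number 2 × 8! = 80640 (treat the pair as a block with 2 internal orders).
Complementary counting: 362880 − 80640 = 282240.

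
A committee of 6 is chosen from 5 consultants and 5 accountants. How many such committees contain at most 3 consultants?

155

Split by how many consultants are chosen (0 through 3).
Sum: C(5,0)·C(5,6) + C(5,1)·C(5,5) + C(5,2)·C(5,4) + C(5,3)·C(5,3) = 0 + 5 + 50 + 100 = 155.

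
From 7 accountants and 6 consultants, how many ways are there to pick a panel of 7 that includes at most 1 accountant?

Split by how many accountants are chosen (0 through 1).
Sum: C(7,0)·C(6,7) + C(7,1)·C(6,6) = 0 + 7 = 7.

7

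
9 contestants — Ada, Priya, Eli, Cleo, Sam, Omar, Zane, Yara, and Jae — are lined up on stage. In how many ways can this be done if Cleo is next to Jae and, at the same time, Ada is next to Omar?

Treat {Cleo,Jae} as one block (2 orders) and {Ada,Omar} as another (2 orders).
That leaves 7 units to arrange: 2 × 2 × 7! = 4 × 5040 = 20160.

20160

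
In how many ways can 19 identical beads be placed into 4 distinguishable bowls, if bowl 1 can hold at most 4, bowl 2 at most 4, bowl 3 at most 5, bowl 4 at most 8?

10

By stars and bars, unrestricted non-negative solutions to x_1+…+x_4 = 19 number C(19+3,3) = 1540.
Subtract solutions that violate a single cap (substitute x_i' = x_i − (cap_i+1)): x_1 ≥ 5 gives C(17,3) = 680; x_2 ≥ 5 gives C(17,3) = 680; x_3 ≥ 6 gives C(16,3) = 560; x_4 ≥ 9 gives C(13,3) = 286. Together 2206.
Add back pairs where two caps are both exceeded: 220 + 165 + 56 + 165 + 56 + 35 = 697.
Subtract triples: 20 + 1 + 0 + 0 = 21.
By inclusion–exclusion the count is 1540 − 2206 + 697 − 21 = 10.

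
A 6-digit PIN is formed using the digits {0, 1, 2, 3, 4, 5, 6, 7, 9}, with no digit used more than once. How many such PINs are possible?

60480

Choose and order 6 of the 9 symbols: the first digit has 9 options, the next 8, and so on down to 4.
9 × 8 × 7 × 6 × 5 × 4 = 60480.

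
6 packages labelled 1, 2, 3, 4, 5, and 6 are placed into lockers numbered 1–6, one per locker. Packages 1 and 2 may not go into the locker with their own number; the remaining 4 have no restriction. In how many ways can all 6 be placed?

504

Let Aᵢ (for i ∈ {1, 2}) be the placements that put package i in its forbidden locker. Any j of these fix j positions, leaving (6−j)! ways to fill the rest, and there are C(2,j) ways to pick which j.
By inclusion–exclusion, the number of valid placements is Σ_{j=0}^{2} (−1)^j C(2,j)·(6−j)!.
Computing: 720 − 240 + 24 = 504.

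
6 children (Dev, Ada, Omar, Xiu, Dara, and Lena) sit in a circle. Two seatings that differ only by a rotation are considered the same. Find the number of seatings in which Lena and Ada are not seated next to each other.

72

Without the restriction there are (5)! = 120 seatings.
Those with Lena next to Ada: fuse the pair into one unit and seat 5 units around a circle — 2·(4)! = 48.
Subtracting, 120 − 48 = 72.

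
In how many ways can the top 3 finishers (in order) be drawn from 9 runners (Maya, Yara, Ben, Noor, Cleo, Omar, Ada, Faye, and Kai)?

This is an ordered selection of 3 from 9: P(9,3).
That gives 9 × 8 × 7 = 504.

504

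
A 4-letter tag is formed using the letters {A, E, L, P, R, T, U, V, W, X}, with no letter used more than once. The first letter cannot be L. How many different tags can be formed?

4536

The first letter has 10−1 = 9 choices (anything except L).
The remaining 3 letters are filled from the other 9 symbols without repetition: 9 × 8 × 7 = 504.
Total: 9 × 504 = 4536.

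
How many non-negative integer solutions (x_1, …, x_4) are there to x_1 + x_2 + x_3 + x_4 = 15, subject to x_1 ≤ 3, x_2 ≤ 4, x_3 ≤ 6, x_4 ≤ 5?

Ignoring the caps, the number of non-negative solutions to x_1+…+x_4 = 15 is C(18,3) = 816.
Subtract solutions that violate a single cap (substitute x_i' = x_i − (cap_i+1)): x_1 ≥ 4 gives C(14,3) = 364; x_2 ≥ 5 gives C(13,3) = 286; x_3 ≥ 7 gives C(11,3) = 165; x_4 ≥ 6 gives C(12,3) = 220. Together 1035.
Add back pairs where two caps are both exceeded: 84 + 35 + 56 + 20 + 35 + 10 = 240.
Subtract triples: 0 + 1 + 0 + 0 = 1.
By inclusion–exclusion the count is 816 − 1035 + 240 − 1 = 20.

20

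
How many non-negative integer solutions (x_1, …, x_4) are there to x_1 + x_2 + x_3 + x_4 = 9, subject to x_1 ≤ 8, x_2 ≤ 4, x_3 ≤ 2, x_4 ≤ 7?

Ignoring the caps, the number of non-negative solutions to x_1+…+x_4 = 9 is C(12,3) = 220.
Subtract solutions that violate a single cap (substitute x_i' = x_i − (cap_i+1)): x_1 ≥ 9 gives C(3,3) = 1; x_2 ≥ 5 gives C(7,3) = 35; x_3 ≥ 3 gives C(9,3) = 84; x_4 ≥ 8 gives C(4,3) = 4. Together 124.
Add back pairs where two caps are both exceeded: 0 + 0 + 0 + 4 + 0 + 0 = 4.
By inclusion–exclusion the count is 220 − 124 + 4 = 100.

100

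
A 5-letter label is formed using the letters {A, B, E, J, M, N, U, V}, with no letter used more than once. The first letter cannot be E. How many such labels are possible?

The first letter has 8−1 = 7 choices (anything except E).
The remaining 4 letters are filled from the other 7 symbols without repetition: 7 × 6 × 5 × 4 = 840.
Total: 7 × 840 = 5880.

5880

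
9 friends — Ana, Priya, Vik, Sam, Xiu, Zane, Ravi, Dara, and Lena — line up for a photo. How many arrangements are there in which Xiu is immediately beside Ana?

Treat {Xiu, Ana} as a single unit. There are 8 units to order, and the pair itself can be ordered 2 ways.
That gives 2 × 8! = 2 × 40320 = 80640.

80640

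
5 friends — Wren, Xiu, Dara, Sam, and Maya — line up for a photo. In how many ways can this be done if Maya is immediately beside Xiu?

48

Glue Maya and Xiu into one block (2 internal orders), leaving 4 units to arrange in a row.
So the count is 2·(4)! = 48.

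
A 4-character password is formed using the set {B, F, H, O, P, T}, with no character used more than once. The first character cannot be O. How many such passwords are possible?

300

The first character has 6−1 = 5 choices (anything except O).
The remaining 3 characters are filled from the other 5 symbols without repetition: 5 × 4 × 3 = 60.
Total: 5 × 60 = 300.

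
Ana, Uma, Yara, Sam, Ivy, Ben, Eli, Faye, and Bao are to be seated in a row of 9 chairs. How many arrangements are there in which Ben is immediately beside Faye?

80640

Place the 7 others and the Ben-Faye pair as 8 objects in a line; the pair has 2 internal arrangements.
That gives 2 × 8! = 2 × 40320 = 80640.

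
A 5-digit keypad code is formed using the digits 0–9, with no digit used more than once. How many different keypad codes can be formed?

With no repetition, fill the 5 digits in order: 10 choices, then 9, down to 6.
That product is 10 × 9 × 8 × 7 × 6 = 30240.

30240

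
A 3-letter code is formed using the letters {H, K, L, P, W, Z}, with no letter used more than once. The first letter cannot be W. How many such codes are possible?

The first letter has 6−1 = 5 choices (anything except W).
The remaining 2 letters are filled from the other 5 symbols without repetition: 5 × 4 = 20.
Total: 5 × 20 = 100.

100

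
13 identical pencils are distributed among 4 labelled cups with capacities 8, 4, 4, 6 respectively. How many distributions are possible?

139

Ignoring the caps, the number of non-negative solutions to x_1+…+x_4 = 13 is C(16,3) = 560.
Subtract solutions that violate a single cap (substitute x_i' = x_i − (cap_i+1)): x_1 ≥ 9 gives C(7,3) = 35; x_2 ≥ 5 gives C(11,3) = 165; x_3 ≥ 5 gives C(11,3) = 165; x_4 ≥ 7 gives C(9,3) = 84. Together 449.
Add back pairs where two caps are both exceeded: 0 + 0 + 0 + 20 + 4 + 4 = 28.
By inclusion–exclusion the count is 560 − 449 + 28 = 139.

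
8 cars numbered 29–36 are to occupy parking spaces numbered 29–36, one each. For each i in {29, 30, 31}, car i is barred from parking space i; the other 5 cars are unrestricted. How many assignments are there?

Let Aᵢ (for i ∈ {29, 30, 31}) be the placements that put car i in its forbidden parking space. Any j of these fix j positions, leaving (8−j)! ways to fill the rest, and there are C(3,j) ways to pick which j.
By inclusion–exclusion, the number of valid placements is Σ_{j=0}^{3} (−1)^j C(3,j)·(8−j)!.
Computing: 40320 − 15120 + 2160 − 120 = 27240.

27240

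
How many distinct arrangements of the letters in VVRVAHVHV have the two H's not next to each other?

1176

Total arrangements of VVRVAHVHV: 9!/(5!·2!) = 1512.
Arrangements with the H's together: treat HH as one letter, giving (8)!/(5!) = 336.
Hence 1512 − 336 = 1176.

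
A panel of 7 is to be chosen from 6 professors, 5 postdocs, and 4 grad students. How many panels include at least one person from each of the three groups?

Total 7-person selections from all 15: C(15,7) = 6435.
Selections missing a whole group: no professors → C(9,7) = 36; no postdocs → C(10,7) = 120; no grad students → C(11,7) = 330.
Add back selections omitting two groups (i.e. drawn from a single group): C(6,7) + C(5,7) + C(4,7) = 0.
By inclusion–exclusion: 6435 − 486 + 0 = 5949.

5949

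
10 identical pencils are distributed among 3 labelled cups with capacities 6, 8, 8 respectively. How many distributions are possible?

50

Without the upper bounds there are C(12,2) = 66 ways to split 10 among 3 cups.
Subtract solutions that violate a single cap (substitute x_i' = x_i − (cap_i+1)): x_1 ≥ 7 gives C(5,2) = 10; x_2 ≥ 9 gives C(3,2) = 3; x_3 ≥ 9 gives C(3,2) = 3. Together 16.
No two caps can be exceeded simultaneously, so the pair terms are all 0.
By inclusion–exclusion the count is 66 − 16 + 0 = 50.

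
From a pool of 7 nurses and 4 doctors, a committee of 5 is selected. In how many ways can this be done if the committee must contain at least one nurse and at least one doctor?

Unrestricted: C(11,5) = 462 ways to pick any 5 of the 11.
Subtract selections that omit an entire group: no nurses → C(4,5) = 0; no doctors → C(7,5) = 21.
Both groups omitted at once is impossible, so 462 − 21 = 441.

441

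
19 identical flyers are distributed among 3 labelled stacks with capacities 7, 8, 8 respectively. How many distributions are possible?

15

Without the upper bounds there are C(21,2) = 210 ways to split 19 among 3 stacks.
Subtract solutions that violate a single cap (substitute x_i' = x_i − (cap_i+1)): x_1 ≥ 8 gives C(13,2) = 78; x_2 ≥ 9 gives C(12,2) = 66; x_3 ≥ 9 gives C(12,2) = 66. Together 210.
Add back pairs where two caps are both exceeded: 6 + 6 + 3 = 15.
By inclusion–exclusion the count is 210 − 210 + 15 = 15.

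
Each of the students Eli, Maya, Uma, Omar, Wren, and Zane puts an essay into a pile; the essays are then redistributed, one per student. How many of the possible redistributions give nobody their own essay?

265

Let Aᵢ be the assignments in which student i gets their own essay. We want the size of the complement of A₁∪…∪A_6.
By inclusion–exclusion this is Σ_{j=0}^{6} (−1)^j C(6,j)·(6−j)!.
Computing: 720 − 720 + 360 − 120 + 30 − 6 + 1 = 265.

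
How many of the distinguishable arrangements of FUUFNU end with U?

Fix U in the last position and arrange the remaining 5 letters.
Those 5 letters have F appearing twice and U appearing twice, giving (5)!/(2!·2!) = 30.

30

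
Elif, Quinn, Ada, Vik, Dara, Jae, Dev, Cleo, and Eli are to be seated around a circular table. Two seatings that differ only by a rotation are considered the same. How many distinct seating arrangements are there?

Fix one person's seat to break rotational symmetry; the remaining 8 people can be arranged in (8)! = 40320 ways.

40320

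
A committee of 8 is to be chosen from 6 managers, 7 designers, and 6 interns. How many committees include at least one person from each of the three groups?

Total 8-person selections from all 19: C(19,8) = 75582.
Selections missing a whole group: no managers → C(13,8) = 1287; no designers → C(12,8) = 495; no interns → C(13,8) = 1287.
Add back selections omitting two groups (i.e. drawn from a single group): C(6,8) + C(7,8) + C(6,8) = 0.
By inclusion–exclusion: 75582 − 3069 + 0 = 72513.

72513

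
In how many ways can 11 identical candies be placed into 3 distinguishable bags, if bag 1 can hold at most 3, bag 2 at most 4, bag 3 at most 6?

Without the upper bounds there are C(13,2) = 78 ways to split 11 among 3 bags.
Subtract solutions that violate a single cap (substitute x_i' = x_i − (cap_i+1)): x_1 ≥ 4 gives C(9,2) = 36; x_2 ≥ 5 gives C(8,2) = 28; x_3 ≥ 7 gives C(6,2) = 15. Together 79.
Add back pairs where two caps are both exceeded: 6 + 1 + 0 = 7.
By inclusion–exclusion the count is 78 − 79 + 7 = 6.

6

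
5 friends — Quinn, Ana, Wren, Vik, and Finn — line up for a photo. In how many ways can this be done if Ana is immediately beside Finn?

Place the 3 others and the Ana-Finn pair as 4 objects in a line; the pair has 2 internal arrangements.
That gives 2 × 4! = 2 × 24 = 48.

48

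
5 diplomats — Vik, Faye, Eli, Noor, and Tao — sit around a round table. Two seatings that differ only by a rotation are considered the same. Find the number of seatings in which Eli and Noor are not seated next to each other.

12

All circular seatings of 5 people number (4)! = 24.
Seatings with Eli beside Noor: treat them as a block with 2 internal orders, giving 2 × (3)! = 12.
Subtracting, 24 − 12 = 12.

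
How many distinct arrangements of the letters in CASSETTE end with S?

With the last slot taken by S, it remains to arrange the other 7 letters (CASETTE).
Those 7 letters have E appearing twice and T appearing twice, giving (7)!/(2!·2!) = 1260.

1260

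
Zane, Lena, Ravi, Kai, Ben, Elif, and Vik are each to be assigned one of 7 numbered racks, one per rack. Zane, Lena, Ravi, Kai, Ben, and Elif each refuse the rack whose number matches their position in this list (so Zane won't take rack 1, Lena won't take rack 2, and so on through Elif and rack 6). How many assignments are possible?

2119

Let Aᵢ (for 1 ≤ i ≤ 6) be the placements that put person i in their forbidden rack. Any j of these fix j positions, leaving (7−j)! ways to fill the rest, and there are C(6,j) ways to pick which j.
By inclusion–exclusion, the number of valid placements is Σ_{j=0}^{6} (−1)^j C(6,j)·(7−j)!.
Computing: 5040 − 4320 + 1800 − 480 + 90 − 12 + 1 = 2119.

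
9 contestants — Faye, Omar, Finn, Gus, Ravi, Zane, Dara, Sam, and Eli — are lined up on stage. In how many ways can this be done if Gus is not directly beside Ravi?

282240

Of the 9! = 362880 arrangements, those with Gus and Ravi adjacent number 2 × 8! = 80640 (treat the pair as a block with 2 internal orders).
Complementary counting: 362880 − 80640 = 282240.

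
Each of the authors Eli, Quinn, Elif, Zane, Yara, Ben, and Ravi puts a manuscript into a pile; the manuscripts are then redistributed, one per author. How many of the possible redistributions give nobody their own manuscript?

1854

Count assignments avoiding every fixed point. For any j of the 7 authors fixed to their own manuscript, the other 7−j can be arranged in (7−j)! ways.
By inclusion–exclusion this is Σ_{j=0}^{7} (−1)^j C(7,j)·(7−j)!.
Computing: 5040 − 5040 + 2520 − 840 + 210 − 42 + 7 − 1 = 1854.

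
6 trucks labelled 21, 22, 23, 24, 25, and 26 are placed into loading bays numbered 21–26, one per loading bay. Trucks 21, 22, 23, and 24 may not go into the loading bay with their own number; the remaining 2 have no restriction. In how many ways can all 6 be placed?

362

Let Aᵢ (for 21 ≤ i ≤ 24) be the placements that put truck i in its forbidden loading bay. Any j of these fix j positions, leaving (6−j)! ways to fill the rest, and there are C(4,j) ways to pick which j.
By inclusion–exclusion, the number of valid placements is Σ_{j=0}^{4} (−1)^j C(4,j)·(6−j)!.
Computing: 720 − 480 + 144 − 24 + 2 = 362.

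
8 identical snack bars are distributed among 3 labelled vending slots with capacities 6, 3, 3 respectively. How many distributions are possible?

Without the upper bounds there are C(10,2) = 45 ways to split 8 among 3 vending slots.
Subtract solutions that violate a single cap (substitute x_i' = x_i − (cap_i+1)): x_1 ≥ 7 gives C(3,2) = 3; x_2 ≥ 4 gives C(6,2) = 15; x_3 ≥ 4 gives C(6,2) = 15. Together 33.
Add back pairs where two caps are both exceeded: 0 + 0 + 1 = 1.
By inclusion–exclusion the count is 45 − 33 + 1 = 13.

13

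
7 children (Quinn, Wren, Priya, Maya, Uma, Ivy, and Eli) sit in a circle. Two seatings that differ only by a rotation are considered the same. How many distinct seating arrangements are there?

Fix one person's seat to break rotational symmetry; the remaining 6 people can be arranged in (6)! = 720 ways.

720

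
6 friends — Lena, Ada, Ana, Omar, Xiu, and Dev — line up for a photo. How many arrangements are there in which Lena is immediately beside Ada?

Treat {Lena, Ada} as a single unit. There are 5 units to order, and the pair itself can be ordered 2 ways.
That gives 2 × 5! = 2 × 120 = 240.

240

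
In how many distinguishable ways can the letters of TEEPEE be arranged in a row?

30

TEEPEE has 6 letters with E appearing 4 times.
The number of distinct arrangements is 6!/(4!) = 720/24 = 30.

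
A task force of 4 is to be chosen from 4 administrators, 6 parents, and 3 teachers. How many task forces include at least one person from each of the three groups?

Total 4-person selections from all 13: C(13,4) = 715.
Selections missing a whole group: no administrators → C(9,4) = 126; no parents → C(7,4) = 35; no teachers → C(10,4) = 210.
Add back selections omitting two groups (i.e. drawn from a single group): C(4,4) + C(6,4) + C(3,4) = 16.
By inclusion–exclusion: 715 − 371 + 16 = 360.

360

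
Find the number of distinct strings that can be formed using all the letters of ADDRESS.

The 7 letters of ADDRESS have repeats: D appearing twice and S appearing twice.
The number of distinct arrangements is 7!/(2!·2!) = 5040/4 = 1260.

1260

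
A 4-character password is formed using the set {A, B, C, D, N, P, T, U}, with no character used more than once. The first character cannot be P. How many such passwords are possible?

1470

The first character has 8−1 = 7 choices (anything except P).
The remaining 3 characters are filled from the other 7 symbols without repetition: 7 × 6 × 5 = 210.
Total: 7 × 210 = 1470.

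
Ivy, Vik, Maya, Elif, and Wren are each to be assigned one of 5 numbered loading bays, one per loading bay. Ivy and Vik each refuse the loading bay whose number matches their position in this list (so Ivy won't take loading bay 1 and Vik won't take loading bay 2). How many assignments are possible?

78

Let Aᵢ (for i ∈ {1, 2}) be the placements that put person i in their forbidden loading bay. Any j of these fix j positions, leaving (5−j)! ways to fill the rest, and there are C(2,j) ways to pick which j.
By inclusion–exclusion, the number of valid placements is Σ_{j=0}^{2} (−1)^j C(2,j)·(5−j)!.
Computing: 120 − 48 + 6 = 78.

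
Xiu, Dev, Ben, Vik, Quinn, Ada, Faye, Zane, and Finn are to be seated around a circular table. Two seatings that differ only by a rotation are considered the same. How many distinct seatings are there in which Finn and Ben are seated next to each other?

Glue Finn and Ben into a block (2 internal orders). Seating 8 units around a circle gives (7)! arrangements.
So 2 × (7)! = 2 × 5040 = 10080.

10080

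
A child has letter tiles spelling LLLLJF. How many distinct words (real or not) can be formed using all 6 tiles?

The 6 letters of LLLLJF have repeats: L appearing 4 times.
The number of distinct arrangements is 6!/(4!) = 720/24 = 30.

30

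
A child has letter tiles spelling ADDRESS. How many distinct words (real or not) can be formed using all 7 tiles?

ADDRESS has 7 letters with D appearing twice and S appearing twice.
So there are 7! / (2!·2!) = 1260 distinguishable arrangements.

1260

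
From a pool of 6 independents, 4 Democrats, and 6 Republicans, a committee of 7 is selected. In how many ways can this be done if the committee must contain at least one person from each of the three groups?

Unrestricted: C(16,7) = 11440 ways to pick any 7 of the 16.
Subtract selections that omit an entire group: no independents → C(10,7) = 120; no Democrats → C(12,7) = 792; no Republicans → C(10,7) = 120.
Add back selections omitting two groups (i.e. drawn from a single group): C(6,7) + C(4,7) + C(6,7) = 0.
By inclusion–exclusion: 11440 − 1032 + 0 = 10408.

10408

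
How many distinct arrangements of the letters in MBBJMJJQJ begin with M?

Fix M in the first position and arrange the remaining 8 letters.
Those 8 letters have B appearing twice and J appearing 4 times, giving (8)!/(4!·2!) = 840.

840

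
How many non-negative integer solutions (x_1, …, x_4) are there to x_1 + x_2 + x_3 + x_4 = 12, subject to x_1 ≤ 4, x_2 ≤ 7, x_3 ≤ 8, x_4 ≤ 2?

100

By stars and bars, unrestricted non-negative solutions to x_1+…+x_4 = 12 number C(12+3,3) = 455.
Subtract solutions that violate a single cap (substitute x_i' = x_i − (cap_i+1)): x_1 ≥ 5 gives C(10,3) = 120; x_2 ≥ 8 gives C(7,3) = 35; x_3 ≥ 9 gives C(6,3) = 20; x_4 ≥ 3 gives C(12,3) = 220. Together 395.
Add back pairs where two caps are both exceeded: 0 + 0 + 35 + 0 + 4 + 1 = 40.
By inclusion–exclusion the count is 455 − 395 + 40 = 100.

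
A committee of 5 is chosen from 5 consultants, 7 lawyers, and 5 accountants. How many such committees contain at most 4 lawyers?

6167

Split by how many lawyers are chosen (0 through 4).
Sum: C(7,0)·C(10,5) + C(7,1)·C(10,4) + C(7,2)·C(10,3) + C(7,3)·C(10,2) + C(7,4)·C(10,1) = 252 + 1470 + 2520 + 1575 + 350 = 6167.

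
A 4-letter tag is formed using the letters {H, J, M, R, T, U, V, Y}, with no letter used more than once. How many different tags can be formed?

Choose and order 4 of the 8 symbols: the first letter has 8 options, the next 7, then 6, 5.
8 × 7 × 6 × 5 = 1680.

1680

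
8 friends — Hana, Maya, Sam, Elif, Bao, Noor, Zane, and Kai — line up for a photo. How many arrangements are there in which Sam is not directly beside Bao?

30240

Of the 8! = 40320 arrangements, those with Sam and Bao adjacent number 2 × 7! = 10080 (treat the pair as a block with 2 internal orders).
So 40320 − 10080 = 30240 arrangements keep them apart.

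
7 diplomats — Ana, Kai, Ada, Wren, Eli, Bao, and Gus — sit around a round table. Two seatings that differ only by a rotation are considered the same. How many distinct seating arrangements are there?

720

Around a circle, 7 distinct people have 7!/7 = (6)! = 720 rotationally distinct seatings.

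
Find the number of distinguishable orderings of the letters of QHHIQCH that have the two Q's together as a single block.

Treat the 2 copies of Q as a single block. The multiset to arrange is then {QQ, C, H, H, H, I}, 6 items in all.
That gives (6)!/(3!) = 120 arrangements.

120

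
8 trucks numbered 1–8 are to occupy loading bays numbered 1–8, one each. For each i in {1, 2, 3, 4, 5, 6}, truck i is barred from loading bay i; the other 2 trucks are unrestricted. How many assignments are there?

18806

Let Aᵢ (for 1 ≤ i ≤ 6) be the placements that put truck i in its forbidden loading bay. Any j of these fix j positions, leaving (8−j)! ways to fill the rest, and there are C(6,j) ways to pick which j.
By inclusion–exclusion, the number of valid placements is Σ_{j=0}^{6} (−1)^j C(6,j)·(8−j)!.
Computing: 40320 − 30240 + 10800 − 2400 + 360 − 36 + 2 = 18806.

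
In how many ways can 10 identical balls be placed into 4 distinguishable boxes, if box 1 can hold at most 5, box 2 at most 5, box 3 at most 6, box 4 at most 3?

114

Without the upper bounds there are C(13,3) = 286 ways to split 10 among 4 boxes.
Subtract solutions that violate a single cap (substitute x_i' = x_i − (cap_i+1)): x_1 ≥ 6 gives C(7,3) = 35; x_2 ≥ 6 gives C(7,3) = 35; x_3 ≥ 7 gives C(6,3) = 20; x_4 ≥ 4 gives C(9,3) = 84. Together 174.
Add back pairs where two caps are both exceeded: 0 + 0 + 1 + 0 + 1 + 0 = 2.
By inclusion–exclusion the count is 286 − 174 + 2 = 114.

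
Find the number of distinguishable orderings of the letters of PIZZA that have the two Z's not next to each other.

Total arrangements of PIZZA: 5!/(2!) = 60.
If the two Z's are adjacent, glue them into one block, leaving 4 items to arrange: (4)! = 24 ways.
Hence 60 − 24 = 36.

36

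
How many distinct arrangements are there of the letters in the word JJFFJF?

Letter multiplicities in JJFFJF: F×3, J×3.
Dividing 6! = 720 by 3!·3! = 36 for the repeated letters gives 20.

20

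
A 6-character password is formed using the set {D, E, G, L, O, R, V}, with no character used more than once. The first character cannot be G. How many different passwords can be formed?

4320

The first character has 7−1 = 6 choices (anything except G).
The remaining 5 characters are filled from the other 6 symbols without repetition: 6 × 5 × 4 × 3 × 2 = 720.
Total: 6 × 720 = 4320.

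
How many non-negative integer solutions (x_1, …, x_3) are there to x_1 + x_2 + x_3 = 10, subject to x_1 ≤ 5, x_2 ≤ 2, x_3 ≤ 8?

Ignoring the caps, the number of non-negative solutions to x_1+…+x_3 = 10 is C(12,2) = 66.
Subtract solutions that violate a single cap (substitute x_i' = x_i − (cap_i+1)): x_1 ≥ 6 gives C(6,2) = 15; x_2 ≥ 3 gives C(9,2) = 36; x_3 ≥ 9 gives C(3,2) = 3. Together 54.
Add back pairs where two caps are both exceeded: 3 + 0 + 0 = 3.
By inclusion–exclusion the count is 66 − 54 + 3 = 15.

15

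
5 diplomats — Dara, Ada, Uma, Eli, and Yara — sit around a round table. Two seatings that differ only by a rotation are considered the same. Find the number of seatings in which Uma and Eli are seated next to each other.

Treat {Uma, Eli} as one unit (2 internal orders) and seat the resulting 4 units around the table: (3)! circular arrangements.
So 2 × (3)! = 2 × 6 = 12.

12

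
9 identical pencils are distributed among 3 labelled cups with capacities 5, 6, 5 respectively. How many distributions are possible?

29

Ignoring the caps, the number of non-negative solutions to x_1+…+x_3 = 9 is C(11,2) = 55.
Subtract solutions that violate a single cap (substitute x_i' = x_i − (cap_i+1)): x_1 ≥ 6 gives C(5,2) = 10; x_2 ≥ 7 gives C(4,2) = 6; x_3 ≥ 6 gives C(5,2) = 10. Together 26.
No two caps can be exceeded simultaneously, so the pair terms are all 0.
By inclusion–exclusion the count is 55 − 26 + 0 = 29.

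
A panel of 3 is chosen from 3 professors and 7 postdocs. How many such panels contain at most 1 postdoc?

22

Split by how many postdocs are chosen (0 through 1).
Sum: C(7,0)·C(3,3) + C(7,1)·C(3,2) = 1 + 21 = 22.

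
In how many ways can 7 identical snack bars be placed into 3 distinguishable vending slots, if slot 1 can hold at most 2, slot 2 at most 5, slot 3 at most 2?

By stars and bars, unrestricted non-negative solutions to x_1+…+x_3 = 7 number C(7+2,2) = 36.
Subtract solutions that violate a single cap (substitute x_i' = x_i − (cap_i+1)): x_1 ≥ 3 gives C(6,2) = 15; x_2 ≥ 6 gives C(3,2) = 3; x_3 ≥ 3 gives C(6,2) = 15. Together 33.
Add back pairs where two caps are both exceeded: 0 + 3 + 0 = 3.
By inclusion–exclusion the count is 36 − 33 + 3 = 6.

6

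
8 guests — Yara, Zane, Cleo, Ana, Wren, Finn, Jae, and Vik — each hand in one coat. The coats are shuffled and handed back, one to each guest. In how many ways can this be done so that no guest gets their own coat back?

14833

This is the derangement count D_8: permutations of 8 items with no fixed point.
By inclusion–exclusion this is Σ_{j=0}^{8} (−1)^j C(8,j)·(8−j)!.
Computing: 40320 − 40320 + 20160 − 6720 + 1680 − 336 + 56 − 8 + 1 = 14833.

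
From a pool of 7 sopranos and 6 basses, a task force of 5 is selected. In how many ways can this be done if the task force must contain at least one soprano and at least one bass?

Total 5-person selections from all 13: C(13,5) = 1287.
Selections missing a whole group: no sopranos → C(6,5) = 6; no basses → C(7,5) = 21.
Both groups omitted at once is impossible, so 1287 − 27 = 1260.

1260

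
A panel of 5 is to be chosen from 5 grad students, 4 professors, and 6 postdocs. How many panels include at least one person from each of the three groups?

Unrestricted: C(15,5) = 3003 ways to pick any 5 of the 15.
Selections missing a whole group: no grad students → C(10,5) = 252; no professors → C(11,5) = 462; no postdocs → C(9,5) = 126.
Add back selections omitting two groups (i.e. drawn from a single group): C(5,5) + C(4,5) + C(6,5) = 7.
By inclusion–exclusion: 3003 − 840 + 7 = 2170.

2170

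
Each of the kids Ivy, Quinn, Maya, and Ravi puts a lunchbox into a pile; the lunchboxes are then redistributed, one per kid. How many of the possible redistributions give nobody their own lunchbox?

This is the derangement count D_4: permutations of 4 items with no fixed point.
By inclusion–exclusion this is Σ_{j=0}^{4} (−1)^j C(4,j)·(4−j)!.
Computing: 24 − 24 + 12 − 4 + 1 = 9.

9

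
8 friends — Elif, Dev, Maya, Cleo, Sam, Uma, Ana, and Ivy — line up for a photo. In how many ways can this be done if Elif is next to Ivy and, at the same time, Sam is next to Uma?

2880

Treat {Elif,Ivy} as one block (2 orders) and {Sam,Uma} as another (2 orders).
That leaves 6 units to arrange: 2 × 2 × 6! = 4 × 720 = 2880.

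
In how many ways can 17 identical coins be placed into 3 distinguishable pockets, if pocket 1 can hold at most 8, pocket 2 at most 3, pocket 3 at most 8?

Ignoring the caps, the number of non-negative solutions to x_1+…+x_3 = 17 is C(19,2) = 171.
Subtract solutions that violate a single cap (substitute x_i' = x_i − (cap_i+1)): x_1 ≥ 9 gives C(10,2) = 45; x_2 ≥ 4 gives C(15,2) = 105; x_3 ≥ 9 gives C(10,2) = 45. Together 195.
Add back pairs where two caps are both exceeded: 15 + 0 + 15 = 30.
By inclusion–exclusion the count is 171 − 195 + 30 = 6.

6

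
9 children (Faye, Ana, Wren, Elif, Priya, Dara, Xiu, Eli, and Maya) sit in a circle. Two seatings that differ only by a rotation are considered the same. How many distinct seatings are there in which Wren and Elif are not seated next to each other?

All circular seatings of 9 people number (8)! = 40320.
Those with Wren next to Elif: fuse the pair into one unit and seat 8 units around a circle — 2·(7)! = 10080.
Subtracting, 40320 − 10080 = 30240.

30240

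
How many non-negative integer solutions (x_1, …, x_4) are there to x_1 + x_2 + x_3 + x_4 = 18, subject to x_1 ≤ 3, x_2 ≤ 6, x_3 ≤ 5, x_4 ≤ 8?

By stars and bars, unrestricted non-negative solutions to x_1+…+x_4 = 18 number C(18+3,3) = 1330.
Subtract solutions that violate a single cap (substitute x_i' = x_i − (cap_i+1)): x_1 ≥ 4 gives C(17,3) = 680; x_2 ≥ 7 gives C(14,3) = 364; x_3 ≥ 6 gives C(15,3) = 455; x_4 ≥ 9 gives C(12,3) = 220. Together 1719.
Add back pairs where two caps are both exceeded: 120 + 165 + 56 + 56 + 10 + 20 = 427.
Subtract triples: 4 + 0 + 0 + 0 = 4.
By inclusion–exclusion the count is 1330 − 1719 + 427 − 4 = 34.

34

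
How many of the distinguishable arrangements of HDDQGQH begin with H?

180

Fix H in the first position and arrange the remaining 6 letters.
Those 6 letters have D appearing twice and Q appearing twice, giving (6)!/(2!·2!) = 180.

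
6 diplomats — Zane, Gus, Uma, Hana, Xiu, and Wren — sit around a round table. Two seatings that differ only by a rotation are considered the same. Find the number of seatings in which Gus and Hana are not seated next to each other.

All circular seatings of 6 people number (5)! = 120.
Those with Gus next to Hana: fuse the pair into one unit and seat 5 units around a circle — 2·(4)! = 48.
Subtracting, 120 − 48 = 72.

72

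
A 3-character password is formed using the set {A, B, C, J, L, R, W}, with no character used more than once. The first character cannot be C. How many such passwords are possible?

The first character has 7−1 = 6 choices (anything except C).
The remaining 2 characters are filled from the other 6 symbols without repetition: 6 × 5 = 30.
Total: 6 × 30 = 180.

180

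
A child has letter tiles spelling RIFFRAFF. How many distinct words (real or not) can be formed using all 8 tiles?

The 8 letters of RIFFRAFF have repeats: F appearing 4 times and R appearing twice.
The number of distinct arrangements is 8!/(4!·2!) = 40320/48 = 840.

840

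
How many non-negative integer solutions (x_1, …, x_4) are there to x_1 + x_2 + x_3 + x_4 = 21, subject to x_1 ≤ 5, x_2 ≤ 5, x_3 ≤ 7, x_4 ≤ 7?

Without the upper bounds there are C(24,3) = 2024 ways to split 21 among 4 variables.
Subtract solutions that violate a single cap (substitute x_i' = x_i − (cap_i+1)): x_1 ≥ 6 gives C(18,3) = 816; x_2 ≥ 6 gives C(18,3) = 816; x_3 ≥ 8 gives C(16,3) = 560; x_4 ≥ 8 gives C(16,3) = 560. Together 2752.
Add back pairs where two caps are both exceeded: 220 + 120 + 120 + 120 + 120 + 56 = 756.
Subtract triples: 4 + 4 + 0 + 0 = 8.
By inclusion–exclusion the count is 2024 − 2752 + 756 − 8 = 20.

20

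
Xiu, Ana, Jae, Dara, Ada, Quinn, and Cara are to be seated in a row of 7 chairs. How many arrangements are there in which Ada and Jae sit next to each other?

1440

Glue Ada and Jae into one block (2 internal orders), leaving 6 units to arrange in a row.
That gives 2 × 6! = 2 × 720 = 1440.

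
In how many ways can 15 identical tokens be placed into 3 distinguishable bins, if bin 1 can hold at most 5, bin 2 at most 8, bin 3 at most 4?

Ignoring the caps, the number of non-negative solutions to x_1+…+x_3 = 15 is C(17,2) = 136.
Subtract solutions that violate a single cap (substitute x_i' = x_i − (cap_i+1)): x_1 ≥ 6 gives C(11,2) = 55; x_2 ≥ 9 gives C(8,2) = 28; x_3 ≥ 5 gives C(12,2) = 66. Together 149.
Add back pairs where two caps are both exceeded: 1 + 15 + 3 = 19.
By inclusion–exclusion the count is 136 − 149 + 19 = 6.

6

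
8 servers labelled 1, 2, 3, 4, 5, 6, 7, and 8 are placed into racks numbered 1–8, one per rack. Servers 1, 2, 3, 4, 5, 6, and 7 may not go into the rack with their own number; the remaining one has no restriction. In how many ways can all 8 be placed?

Let Aᵢ (for 1 ≤ i ≤ 7) be the placements that put server i in its forbidden rack. Any j of these fix j positions, leaving (8−j)! ways to fill the rest, and there are C(7,j) ways to pick which j.
By inclusion–exclusion, the number of valid placements is Σ_{j=0}^{7} (−1)^j C(7,j)·(8−j)!.
Computing: 40320 − 35280 + 15120 − 4200 + 840 − 126 + 14 − 1 = 16687.

16687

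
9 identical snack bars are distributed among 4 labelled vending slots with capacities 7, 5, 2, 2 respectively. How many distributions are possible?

Without the upper bounds there are C(12,3) = 220 ways to split 9 among 4 vending slots.
Subtract solutions that violate a single cap (substitute x_i' = x_i − (cap_i+1)): x_1 ≥ 8 gives C(4,3) = 4; x_2 ≥ 6 gives C(6,3) = 20; x_3 ≥ 3 gives C(9,3) = 84; x_4 ≥ 3 gives C(9,3) = 84. Together 192.
Add back pairs where two caps are both exceeded: 0 + 0 + 0 + 1 + 1 + 20 = 22.
By inclusion–exclusion the count is 220 − 192 + 22 = 50.

50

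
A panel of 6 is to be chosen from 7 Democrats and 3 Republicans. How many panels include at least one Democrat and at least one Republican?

With no constraint there are C(10,6) = 210 possible selections.
Selections missing a whole group: no Democrats → C(3,6) = 0; no Republicans → C(7,6) = 7.
Both groups omitted at once is impossible, so 210 − 7 = 203.

203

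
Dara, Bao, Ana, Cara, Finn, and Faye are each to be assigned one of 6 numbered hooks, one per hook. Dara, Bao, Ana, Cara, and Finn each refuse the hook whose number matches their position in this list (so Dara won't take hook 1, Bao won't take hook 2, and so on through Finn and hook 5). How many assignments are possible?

Let Aᵢ (for 1 ≤ i ≤ 5) be the placements that put person i in their forbidden hook. Any j of these fix j positions, leaving (6−j)! ways to fill the rest, and there are C(5,j) ways to pick which j.
By inclusion–exclusion, the number of valid placements is Σ_{j=0}^{5} (−1)^j C(5,j)·(6−j)!.
Computing: 720 − 600 + 240 − 60 + 10 − 1 = 309.

309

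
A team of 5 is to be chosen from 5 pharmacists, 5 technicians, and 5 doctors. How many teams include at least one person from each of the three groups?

2250

With no constraint there are C(15,5) = 3003 possible selections.
Selections missing a whole group: no pharmacists → C(10,5) = 252; no technicians → C(10,5) = 252; no doctors → C(10,5) = 252.
Add back selections omitting two groups (i.e. drawn from a single group): C(5,5) + C(5,5) + C(5,5) = 3.
By inclusion–exclusion: 3003 − 756 + 3 = 2250.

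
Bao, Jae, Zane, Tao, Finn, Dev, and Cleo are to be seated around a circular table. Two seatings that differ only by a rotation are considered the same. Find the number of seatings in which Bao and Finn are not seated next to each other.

480

Without the restriction there are (6)! = 720 seatings.
Those with Bao next to Finn: fuse the pair into one unit and seat 6 units around a circle — 2·(5)! = 240.
Subtracting, 720 − 240 = 480.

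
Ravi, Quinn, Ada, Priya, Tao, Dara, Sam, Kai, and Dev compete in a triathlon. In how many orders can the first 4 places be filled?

3024

There are 9 choices for 1st place, 8 for 2nd, and so on down to 6 for position 4.
That gives 9 × 8 × 7 × 6 = 3024.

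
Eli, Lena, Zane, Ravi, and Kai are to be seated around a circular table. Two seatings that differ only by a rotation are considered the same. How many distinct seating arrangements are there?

Fix one person's seat to break rotational symmetry; the remaining 4 people can be arranged in (4)! = 24 ways.

24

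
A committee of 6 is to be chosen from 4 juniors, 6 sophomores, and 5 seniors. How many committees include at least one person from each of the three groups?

Unrestricted: C(15,6) = 5005 ways to pick any 6 of the 15.
Selections missing a whole group: no juniors → C(11,6) = 462; no sophomores → C(9,6) = 84; no seniors → C(10,6) = 210.
Add back selections omitting two groups (i.e. drawn from a single group): C(4,6) + C(6,6) + C(5,6) = 1.
By inclusion–exclusion: 5005 − 756 + 1 = 4250.

4250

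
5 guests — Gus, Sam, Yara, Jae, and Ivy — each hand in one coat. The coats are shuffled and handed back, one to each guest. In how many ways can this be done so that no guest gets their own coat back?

Let Aᵢ be the assignments in which guest i gets their own coat. We want the size of the complement of A₁∪…∪A_5.
By inclusion–exclusion this is Σ_{j=0}^{5} (−1)^j C(5,j)·(5−j)!.
Computing: 120 − 120 + 60 − 20 + 5 − 1 = 44.

44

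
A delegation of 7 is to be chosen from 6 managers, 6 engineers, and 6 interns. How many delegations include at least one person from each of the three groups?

With no constraint there are C(18,7) = 31824 possible selections.
Subtract selections that omit an entire group: no managers → C(12,7) = 792; no engineers → C(12,7) = 792; no interns → C(12,7) = 792.
Add back selections omitting two groups (i.e. drawn from a single group): C(6,7) + C(6,7) + C(6,7) = 0.
By inclusion–exclusion: 31824 − 2376 + 0 = 29448.

29448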